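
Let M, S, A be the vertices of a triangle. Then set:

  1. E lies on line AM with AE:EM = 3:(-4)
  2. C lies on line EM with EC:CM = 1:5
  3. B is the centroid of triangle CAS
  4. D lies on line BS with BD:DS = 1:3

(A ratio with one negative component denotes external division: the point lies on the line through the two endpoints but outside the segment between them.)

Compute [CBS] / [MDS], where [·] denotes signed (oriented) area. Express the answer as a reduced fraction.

[CBS]:[MDS] = -28/39

Choose coordinates M = (0, 0), S = (1, 0), A = (0, 1).
1. E lies on line AM with AE:EM = 3:(-4) ⇒ E = (0, 4)
2. C lies on line EM with EC:CM = 1:5 ⇒ C = (0, 10/3)
3. B is the centroid of triangle CAS ⇒ B = (1/3, 13/9)
4. D lies on line BS with BD:DS = 1:3 ⇒ D = (1/2, 13/12)
2·[CBS] = 7/9, 2·[MDS] = -13/12
[CBS]:[MDS] = 7/9:-13/12 = -28/39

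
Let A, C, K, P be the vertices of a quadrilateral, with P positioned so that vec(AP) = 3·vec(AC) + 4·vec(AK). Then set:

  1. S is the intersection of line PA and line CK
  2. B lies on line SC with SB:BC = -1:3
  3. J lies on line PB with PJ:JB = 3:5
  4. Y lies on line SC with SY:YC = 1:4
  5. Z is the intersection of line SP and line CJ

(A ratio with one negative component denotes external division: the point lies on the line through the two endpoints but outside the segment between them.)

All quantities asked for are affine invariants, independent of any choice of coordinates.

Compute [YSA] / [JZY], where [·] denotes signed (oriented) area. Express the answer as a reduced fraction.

[YSA]:[JZY] = -19/45

Set A = (0, 0), C = (1, 0), K = (0, 1), P = (3, 4); any affine frame gives the same invariant.
1. S is the intersection of line PA and line CK ⇒ S = (3/7, 4/7)
2. B lies on line SC with SB:BC = -1:3 ⇒ B = (1/7, 6/7)
3. J lies on line PB with PJ:JB = 3:5 ⇒ J = (27/14, 79/28)
4. Y lies on line SC with SY:YC = 1:4 ⇒ Y = (19/35, 16/35)
5. Z is the intersection of line SP and line CJ ⇒ Z = (237/133, 316/133)
2·[YSA] = 4/35, 2·[JZY] = -36/133
[YSA]:[JZY] = 4/35:-36/133 = -19/45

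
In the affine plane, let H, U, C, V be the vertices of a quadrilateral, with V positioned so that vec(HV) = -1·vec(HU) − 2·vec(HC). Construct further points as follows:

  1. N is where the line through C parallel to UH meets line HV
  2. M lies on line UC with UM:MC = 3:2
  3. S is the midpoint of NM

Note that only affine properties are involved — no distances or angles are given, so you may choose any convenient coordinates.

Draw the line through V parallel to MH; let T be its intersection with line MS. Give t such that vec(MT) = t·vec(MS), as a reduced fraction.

t = -4

Assign H = (0, 0), U = (1, 0), C = (0, 1), V = (-1, -2) — the answer is frame-independent, so this choice is without loss of generality.
1. N is where the line through C parallel to UH meets line HV ⇒ N = (1/2, 1)
2. M lies on line UC with UM:MC = 3:2 ⇒ M = (2/5, 3/5)
3. S is the midpoint of NM ⇒ S = (9/20, 4/5)
through V parallel to MH: direction (-2/5, -3/5); meets MS at T = (1/5, -1/5)
T = M + t·(S−M) with t = -4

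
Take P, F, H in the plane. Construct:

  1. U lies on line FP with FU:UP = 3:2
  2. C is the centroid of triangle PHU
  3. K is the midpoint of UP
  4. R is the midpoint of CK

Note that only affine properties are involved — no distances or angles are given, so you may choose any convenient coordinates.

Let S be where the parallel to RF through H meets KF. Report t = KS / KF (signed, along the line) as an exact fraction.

Work in coordinates with P = (0, 0), F = (1, 0), H = (0, 1).
1. U lies on line FP with FU:UP = 3:2 ⇒ U = (2/5, 0)
2. C is the centroid of triangle PHU ⇒ C = (2/15, 1/3)
3. K is the midpoint of UP ⇒ K = (1/5, 0)
4. R is the midpoint of CK ⇒ R = (1/6, 1/6)
through H parallel to RF: direction (5/6, -1/6); meets KF at S = (5, 0)
S = K + t·(F−K) with t = 6

t = 6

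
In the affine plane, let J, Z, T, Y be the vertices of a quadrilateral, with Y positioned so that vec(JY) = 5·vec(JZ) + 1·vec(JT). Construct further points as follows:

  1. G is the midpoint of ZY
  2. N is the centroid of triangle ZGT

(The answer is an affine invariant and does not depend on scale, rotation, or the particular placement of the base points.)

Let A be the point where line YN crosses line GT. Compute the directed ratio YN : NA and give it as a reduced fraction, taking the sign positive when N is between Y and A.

Choose coordinates J = (0, 0), Z = (1, 0), T = (0, 1), Y = (5, 1).
1. G is the midpoint of ZY ⇒ G = (3, 1/2)
2. N is the centroid of triangle ZGT ⇒ N = (4/3, 1/2)
line YN meets GT at A = (9/4, 5/8)
N = Y + t·(A−Y) with t = 4/3, so YN:NA = 4/3:-1/3

YN:NA = -4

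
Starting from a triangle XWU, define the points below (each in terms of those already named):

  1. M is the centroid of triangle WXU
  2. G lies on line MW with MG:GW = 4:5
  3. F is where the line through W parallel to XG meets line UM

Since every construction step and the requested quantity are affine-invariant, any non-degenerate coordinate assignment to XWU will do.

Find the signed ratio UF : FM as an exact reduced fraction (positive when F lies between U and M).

UF:FM = -22/9

Assign X = (0, 0), W = (1, 0), U = (0, 1) — the answer is frame-independent, so this choice is without loss of generality.
1. M is the centroid of triangle WXU ⇒ M = (1/3, 1/3)
2. G lies on line MW with MG:GW = 4:5 ⇒ G = (17/27, 5/27)
3. F is where the line through W parallel to XG meets line UM ⇒ F = (22/39, -5/39)
F = U + t·(M−U) with t = 22/13, so UF:FM = t:(1−t) = 22/13:-9/13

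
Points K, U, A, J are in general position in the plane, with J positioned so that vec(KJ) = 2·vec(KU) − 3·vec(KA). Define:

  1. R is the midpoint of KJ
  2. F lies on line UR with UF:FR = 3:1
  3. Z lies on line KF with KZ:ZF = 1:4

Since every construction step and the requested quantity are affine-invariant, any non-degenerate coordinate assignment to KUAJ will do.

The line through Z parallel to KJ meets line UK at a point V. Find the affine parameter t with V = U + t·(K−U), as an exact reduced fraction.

Set K = (0, 0), U = (1, 0), A = (0, 1), J = (2, -3); any affine frame gives the same invariant.
1. R is the midpoint of KJ ⇒ R = (1, -3/2)
2. F lies on line UR with UF:FR = 3:1 ⇒ F = (1, -9/8)
3. Z lies on line KF with KZ:ZF = 1:4 ⇒ Z = (1/5, -9/40)
through Z parallel to KJ: direction (2, -3); meets UK at V = (1/20, 0)
V = U + t·(K−U) with t = 19/20

t = 19/20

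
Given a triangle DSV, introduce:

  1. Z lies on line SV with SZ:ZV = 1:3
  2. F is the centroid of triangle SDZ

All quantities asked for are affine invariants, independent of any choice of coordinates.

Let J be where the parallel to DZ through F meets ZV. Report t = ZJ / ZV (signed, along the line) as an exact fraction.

t = -1/9

Work in coordinates with D = (0, 0), S = (1, 0), V = (0, 1).
1. Z lies on line SV with SZ:ZV = 1:3 ⇒ Z = (3/4, 1/4)
2. F is the centroid of triangle SDZ ⇒ F = (7/12, 1/12)
through F parallel to DZ: direction (3/4, 1/4); meets ZV at J = (5/6, 1/6)
J = Z + t·(V−Z) with t = -1/9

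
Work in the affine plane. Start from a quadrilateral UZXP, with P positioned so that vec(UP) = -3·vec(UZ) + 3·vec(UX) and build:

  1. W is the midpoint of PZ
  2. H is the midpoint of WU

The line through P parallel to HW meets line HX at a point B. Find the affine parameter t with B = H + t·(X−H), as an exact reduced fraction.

Assign U = (0, 0), Z = (1, 0), X = (0, 1), P = (-3, 3) — the answer is frame-independent, so this choice is without loss of generality.
1. W is the midpoint of PZ ⇒ W = (-1, 3/2)
2. H is the midpoint of WU ⇒ H = (-1/2, 3/4)
through P parallel to HW: direction (-1/2, 3/4); meets HX at B = (-5/4, 3/8)
B = H + t·(X−H) with t = -3/2

t = -3/2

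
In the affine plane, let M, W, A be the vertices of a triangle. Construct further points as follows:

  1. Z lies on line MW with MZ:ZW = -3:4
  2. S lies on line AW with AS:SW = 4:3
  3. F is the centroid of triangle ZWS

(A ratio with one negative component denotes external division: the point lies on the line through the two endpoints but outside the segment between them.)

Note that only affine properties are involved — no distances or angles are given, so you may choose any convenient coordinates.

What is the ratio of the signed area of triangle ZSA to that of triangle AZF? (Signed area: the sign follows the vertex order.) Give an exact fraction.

[ZSA]:[AZF] = 12/11

Work in coordinates with M = (0, 0), W = (1, 0), A = (0, 1).
1. Z lies on line MW with MZ:ZW = -3:4 ⇒ Z = (-3, 0)
2. S lies on line AW with AS:SW = 4:3 ⇒ S = (4/7, 3/7)
3. F is the centroid of triangle ZWS ⇒ F = (-10/21, 1/7)
2·[ZSA] = 16/7, 2·[AZF] = 44/21
[ZSA]:[AZF] = 16/7:44/21 = 12/11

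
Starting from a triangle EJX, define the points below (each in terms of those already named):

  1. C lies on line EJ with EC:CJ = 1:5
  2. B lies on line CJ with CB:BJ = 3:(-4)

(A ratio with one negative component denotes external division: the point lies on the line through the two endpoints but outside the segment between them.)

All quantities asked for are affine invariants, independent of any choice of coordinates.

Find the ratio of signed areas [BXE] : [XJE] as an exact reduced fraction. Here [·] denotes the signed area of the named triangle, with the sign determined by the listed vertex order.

Set E = (0, 0), J = (1, 0), X = (0, 1); any affine frame gives the same invariant.
1. C lies on line EJ with EC:CJ = 1:5 ⇒ C = (1/6, 0)
2. B lies on line CJ with CB:BJ = 3:(-4) ⇒ B = (-7/3, 0)
2·[BXE] = -7/3, 2·[XJE] = -1
[BXE]:[XJE] = -7/3:-1 = 7/3

[BXE]:[XJE] = 7/3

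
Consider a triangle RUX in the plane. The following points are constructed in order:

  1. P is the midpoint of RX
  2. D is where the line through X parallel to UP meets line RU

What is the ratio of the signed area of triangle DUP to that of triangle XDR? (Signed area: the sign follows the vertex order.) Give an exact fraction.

Assign R = (0, 0), U = (1, 0), X = (0, 1) — the answer is frame-independent, so this choice is without loss of generality.
1. P is the midpoint of RX ⇒ P = (0, 1/2)
2. D is where the line through X parallel to UP meets line RU ⇒ D = (2, 0)
2·[DUP] = -1/2, 2·[XDR] = -2
[DUP]:[XDR] = -1/2:-2 = 1/4

[DUP]:[XDR] = 1/4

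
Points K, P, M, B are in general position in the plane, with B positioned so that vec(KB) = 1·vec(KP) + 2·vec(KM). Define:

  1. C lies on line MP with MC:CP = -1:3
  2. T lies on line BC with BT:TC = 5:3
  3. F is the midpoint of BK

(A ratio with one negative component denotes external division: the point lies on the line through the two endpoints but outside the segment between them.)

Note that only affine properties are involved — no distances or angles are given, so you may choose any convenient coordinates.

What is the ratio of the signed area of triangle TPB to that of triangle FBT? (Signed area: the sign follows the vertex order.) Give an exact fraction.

Work in coordinates with K = (0, 0), P = (1, 0), M = (0, 1), B = (1, 2).
1. C lies on line MP with MC:CP = -1:3 ⇒ C = (-1/2, 3/2)
2. T lies on line BC with BT:TC = 5:3 ⇒ T = (1/16, 27/16)
3. F is the midpoint of BK ⇒ F = (1/2, 1)
2·[TPB] = 15/8, 2·[FBT] = 25/32
[TPB]:[FBT] = 15/8:25/32 = 12/5

[TPB]:[FBT] = 12/5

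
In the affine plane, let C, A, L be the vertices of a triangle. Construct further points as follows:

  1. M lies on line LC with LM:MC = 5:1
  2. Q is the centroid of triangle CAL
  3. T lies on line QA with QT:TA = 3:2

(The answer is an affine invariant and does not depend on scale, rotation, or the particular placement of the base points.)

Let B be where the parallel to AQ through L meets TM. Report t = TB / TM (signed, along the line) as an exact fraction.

t = -3/2

Work in coordinates with C = (0, 0), A = (1, 0), L = (0, 1).
1. M lies on line LC with LM:MC = 5:1 ⇒ M = (0, 1/6)
2. Q is the centroid of triangle CAL ⇒ Q = (1/3, 1/3)
3. T lies on line QA with QT:TA = 3:2 ⇒ T = (11/15, 2/15)
through L parallel to AQ: direction (-2/3, 1/3); meets TM at B = (11/6, 1/12)
B = T + t·(M−T) with t = -3/2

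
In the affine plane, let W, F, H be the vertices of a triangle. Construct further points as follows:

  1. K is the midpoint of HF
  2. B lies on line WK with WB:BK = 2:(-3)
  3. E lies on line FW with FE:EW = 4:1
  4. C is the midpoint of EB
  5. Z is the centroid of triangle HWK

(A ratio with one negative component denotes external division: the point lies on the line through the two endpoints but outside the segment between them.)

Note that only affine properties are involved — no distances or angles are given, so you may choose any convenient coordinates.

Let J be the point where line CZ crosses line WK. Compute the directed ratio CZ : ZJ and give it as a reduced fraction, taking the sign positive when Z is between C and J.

CZ:ZJ = -13/10

Choose coordinates W = (0, 0), F = (1, 0), H = (0, 1).
1. K is the midpoint of HF ⇒ K = (1/2, 1/2)
2. B lies on line WK with WB:BK = 2:(-3) ⇒ B = (-1, -1)
3. E lies on line FW with FE:EW = 4:1 ⇒ E = (1/5, 0)
4. C is the midpoint of EB ⇒ C = (-2/5, -1/2)
5. Z is the centroid of triangle HWK ⇒ Z = (1/6, 1/2)
line CZ meets WK at J = (-7/26, -7/26)
Z = C + t·(J−C) with t = 13/3, so CZ:ZJ = 13/3:-10/3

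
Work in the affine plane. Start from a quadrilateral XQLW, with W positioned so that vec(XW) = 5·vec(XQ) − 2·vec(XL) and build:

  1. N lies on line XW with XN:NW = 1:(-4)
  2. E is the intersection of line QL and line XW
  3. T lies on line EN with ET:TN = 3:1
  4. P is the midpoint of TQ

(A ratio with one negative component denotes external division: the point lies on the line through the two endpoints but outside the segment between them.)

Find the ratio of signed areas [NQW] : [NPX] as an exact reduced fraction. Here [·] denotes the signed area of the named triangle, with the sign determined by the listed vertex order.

Set X = (0, 0), Q = (1, 0), L = (0, 1), W = (5, -2); any affine frame gives the same invariant.
1. N lies on line XW with XN:NW = 1:(-4) ⇒ N = (-5/3, 2/3)
2. E is the intersection of line QL and line XW ⇒ E = (5/3, -2/3)
3. T lies on line EN with ET:TN = 3:1 ⇒ T = (-5/6, 1/3)
4. P is the midpoint of TQ ⇒ P = (1/12, 1/6)
2·[NQW] = -8/3, 2·[NPX] = -1/3
[NQW]:[NPX] = -8/3:-1/3 = 8

[NQW]:[NPX] = 8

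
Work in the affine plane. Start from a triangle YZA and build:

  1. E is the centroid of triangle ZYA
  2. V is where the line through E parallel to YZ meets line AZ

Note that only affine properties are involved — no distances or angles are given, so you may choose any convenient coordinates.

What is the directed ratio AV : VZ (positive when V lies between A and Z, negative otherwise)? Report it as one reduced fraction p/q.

Work in coordinates with Y = (0, 0), Z = (1, 0), A = (0, 1).
1. E is the centroid of triangle ZYA ⇒ E = (1/3, 1/3)
2. V is where the line through E parallel to YZ meets line AZ ⇒ V = (2/3, 1/3)
V = A + t·(Z−A) with t = 2/3, so AV:VZ = t:(1−t) = 2/3:1/3

AV:VZ = 2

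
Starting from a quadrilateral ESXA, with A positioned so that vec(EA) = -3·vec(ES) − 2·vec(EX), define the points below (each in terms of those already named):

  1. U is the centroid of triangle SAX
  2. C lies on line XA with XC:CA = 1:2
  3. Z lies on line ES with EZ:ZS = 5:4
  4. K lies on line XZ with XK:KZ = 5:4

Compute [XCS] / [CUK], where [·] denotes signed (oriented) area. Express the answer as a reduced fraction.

[XCS]:[CUK] = 243/71

Choose coordinates E = (0, 0), S = (1, 0), X = (0, 1), A = (-3, -2).
1. U is the centroid of triangle SAX ⇒ U = (-2/3, -1/3)
2. C lies on line XA with XC:CA = 1:2 ⇒ C = (-1, 0)
3. Z lies on line ES with EZ:ZS = 5:4 ⇒ Z = (5/9, 0)
4. K lies on line XZ with XK:KZ = 5:4 ⇒ K = (25/81, 4/9)
2·[XCS] = 2, 2·[CUK] = 142/243
[XCS]:[CUK] = 2:142/243 = 243/71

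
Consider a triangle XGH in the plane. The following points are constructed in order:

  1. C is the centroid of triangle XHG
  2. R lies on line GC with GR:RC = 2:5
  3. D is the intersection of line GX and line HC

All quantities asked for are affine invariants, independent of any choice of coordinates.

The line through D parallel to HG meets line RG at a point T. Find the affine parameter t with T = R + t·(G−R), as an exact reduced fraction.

t = -17/4

Work in coordinates with X = (0, 0), G = (1, 0), H = (0, 1).
1. C is the centroid of triangle XHG ⇒ C = (1/3, 1/3)
2. R lies on line GC with GR:RC = 2:5 ⇒ R = (17/21, 2/21)
3. D is the intersection of line GX and line HC ⇒ D = (1/2, 0)
through D parallel to HG: direction (1, -1); meets RG at T = (0, 1/2)
T = R + t·(G−R) with t = -17/4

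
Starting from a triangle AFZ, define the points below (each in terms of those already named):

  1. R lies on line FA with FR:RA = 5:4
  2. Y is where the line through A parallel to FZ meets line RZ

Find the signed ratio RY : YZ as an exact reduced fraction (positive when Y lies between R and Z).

Work in coordinates with A = (0, 0), F = (1, 0), Z = (0, 1).
1. R lies on line FA with FR:RA = 5:4 ⇒ R = (4/9, 0)
2. Y is where the line through A parallel to FZ meets line RZ ⇒ Y = (4/5, -4/5)
Y = R + t·(Z−R) with t = -4/5, so RY:YZ = t:(1−t) = -4/5:9/5

RY:YZ = -4/9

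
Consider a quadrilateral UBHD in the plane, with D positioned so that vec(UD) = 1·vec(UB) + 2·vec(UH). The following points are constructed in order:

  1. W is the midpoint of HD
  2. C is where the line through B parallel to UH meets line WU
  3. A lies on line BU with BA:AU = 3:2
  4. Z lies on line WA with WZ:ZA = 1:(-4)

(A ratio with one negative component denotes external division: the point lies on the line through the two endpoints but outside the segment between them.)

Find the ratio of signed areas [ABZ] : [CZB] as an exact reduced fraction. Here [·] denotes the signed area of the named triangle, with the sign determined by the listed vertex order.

Assign U = (0, 0), B = (1, 0), H = (0, 1), D = (1, 2) — the answer is frame-independent, so this choice is without loss of generality.
1. W is the midpoint of HD ⇒ W = (1/2, 3/2)
2. C is where the line through B parallel to UH meets line WU ⇒ C = (1, 3)
3. A lies on line BU with BA:AU = 3:2 ⇒ A = (2/5, 0)
4. Z lies on line WA with WZ:ZA = 1:(-4) ⇒ Z = (8/15, 2)
2·[ABZ] = 6/5, 2·[CZB] = 7/5
[ABZ]:[CZB] = 6/5:7/5 = 6/7

[ABZ]:[CZB] = 6/7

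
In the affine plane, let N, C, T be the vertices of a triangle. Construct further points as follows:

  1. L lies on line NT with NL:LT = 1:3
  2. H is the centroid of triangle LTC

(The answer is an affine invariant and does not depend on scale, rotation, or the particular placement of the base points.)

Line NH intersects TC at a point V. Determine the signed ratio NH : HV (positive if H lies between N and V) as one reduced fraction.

Set N = (0, 0), C = (1, 0), T = (0, 1); any affine frame gives the same invariant.
1. L lies on line NT with NL:LT = 1:3 ⇒ L = (0, 1/4)
2. H is the centroid of triangle LTC ⇒ H = (1/3, 5/12)
line NH meets TC at V = (4/9, 5/9)
H = N + t·(V−N) with t = 3/4, so NH:HV = 3/4:1/4

NH:HV = 3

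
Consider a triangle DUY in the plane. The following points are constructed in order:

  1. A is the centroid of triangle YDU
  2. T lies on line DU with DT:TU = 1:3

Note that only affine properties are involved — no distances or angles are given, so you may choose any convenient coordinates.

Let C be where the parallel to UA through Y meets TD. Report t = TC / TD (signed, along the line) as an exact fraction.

Choose coordinates D = (0, 0), U = (1, 0), Y = (0, 1).
1. A is the centroid of triangle YDU ⇒ A = (1/3, 1/3)
2. T lies on line DU with DT:TU = 1:3 ⇒ T = (1/4, 0)
through Y parallel to UA: direction (-2/3, 1/3); meets TD at C = (2, 0)
C = T + t·(D−T) with t = -7

t = -7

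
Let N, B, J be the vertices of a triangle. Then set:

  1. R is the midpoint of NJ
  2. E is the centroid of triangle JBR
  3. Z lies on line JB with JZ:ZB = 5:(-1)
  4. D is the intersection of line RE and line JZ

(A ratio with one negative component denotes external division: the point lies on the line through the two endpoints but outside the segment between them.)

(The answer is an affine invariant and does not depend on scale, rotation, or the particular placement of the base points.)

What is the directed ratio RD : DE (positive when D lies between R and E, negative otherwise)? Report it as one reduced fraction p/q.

Assign N = (0, 0), B = (1, 0), J = (0, 1) — the answer is frame-independent, so this choice is without loss of generality.
1. R is the midpoint of NJ ⇒ R = (0, 1/2)
2. E is the centroid of triangle JBR ⇒ E = (1/3, 1/2)
3. Z lies on line JB with JZ:ZB = 5:(-1) ⇒ Z = (5/4, -1/4)
4. D is the intersection of line RE and line JZ ⇒ D = (1/2, 1/2)
D = R + t·(E−R) with t = 3/2, so RD:DE = t:(1−t) = 3/2:-1/2

RD:DE = -3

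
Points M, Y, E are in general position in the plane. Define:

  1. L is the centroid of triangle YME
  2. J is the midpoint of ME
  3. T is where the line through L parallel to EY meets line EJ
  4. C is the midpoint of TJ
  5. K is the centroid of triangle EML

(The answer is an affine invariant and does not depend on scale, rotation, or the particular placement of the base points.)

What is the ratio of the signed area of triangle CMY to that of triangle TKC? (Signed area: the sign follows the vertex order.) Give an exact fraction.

[CMY]:[TKC] = -63

Set M = (0, 0), Y = (1, 0), E = (0, 1); any affine frame gives the same invariant.
1. L is the centroid of triangle YME ⇒ L = (1/3, 1/3)
2. J is the midpoint of ME ⇒ J = (0, 1/2)
3. T is where the line through L parallel to EY meets line EJ ⇒ T = (0, 2/3)
4. C is the midpoint of TJ ⇒ C = (0, 7/12)
5. K is the centroid of triangle EML ⇒ K = (1/9, 4/9)
2·[CMY] = 7/12, 2·[TKC] = -1/108
[CMY]:[TKC] = 7/12:-1/108 = -63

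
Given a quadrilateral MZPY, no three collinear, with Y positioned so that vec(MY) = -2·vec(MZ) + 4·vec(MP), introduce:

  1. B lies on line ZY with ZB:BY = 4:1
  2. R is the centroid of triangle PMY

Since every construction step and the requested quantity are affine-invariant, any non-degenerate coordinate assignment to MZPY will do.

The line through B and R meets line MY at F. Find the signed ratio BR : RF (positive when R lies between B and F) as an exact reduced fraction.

BR:RF = 1/5

Set M = (0, 0), Z = (1, 0), P = (0, 1), Y = (-2, 4); any affine frame gives the same invariant.
1. B lies on line ZY with ZB:BY = 4:1 ⇒ B = (-7/5, 16/5)
2. R is the centroid of triangle PMY ⇒ R = (-2/3, 5/3)
line BR meets MY at F = (3, -6)
R = B + t·(F−B) with t = 1/6, so BR:RF = 1/6:5/6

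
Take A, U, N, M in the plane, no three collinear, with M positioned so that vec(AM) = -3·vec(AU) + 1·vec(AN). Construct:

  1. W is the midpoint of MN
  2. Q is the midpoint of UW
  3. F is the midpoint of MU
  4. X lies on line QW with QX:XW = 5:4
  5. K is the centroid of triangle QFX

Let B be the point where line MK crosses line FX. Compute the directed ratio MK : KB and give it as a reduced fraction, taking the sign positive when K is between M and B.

Assign A = (0, 0), U = (1, 0), N = (0, 1), M = (-3, 1) — the answer is frame-independent, so this choice is without loss of generality.
1. W is the midpoint of MN ⇒ W = (-3/2, 1)
2. Q is the midpoint of UW ⇒ Q = (-1/4, 1/2)
3. F is the midpoint of MU ⇒ F = (-1, 1/2)
4. X lies on line QW with QX:XW = 5:4 ⇒ X = (-17/18, 7/9)
5. K is the centroid of triangle QFX ⇒ K = (-79/108, 16/27)
line MK meets FX at B = (-823/846, 269/423)
K = M + t·(B−M) with t = 47/42, so MK:KB = 47/42:-5/42

MK:KB = -47/5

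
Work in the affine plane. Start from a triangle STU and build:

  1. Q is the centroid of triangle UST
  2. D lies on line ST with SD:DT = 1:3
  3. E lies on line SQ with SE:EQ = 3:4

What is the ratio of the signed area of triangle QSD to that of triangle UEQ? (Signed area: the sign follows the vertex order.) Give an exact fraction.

Work in coordinates with S = (0, 0), T = (1, 0), U = (0, 1).
1. Q is the centroid of triangle UST ⇒ Q = (1/3, 1/3)
2. D lies on line ST with SD:DT = 1:3 ⇒ D = (1/4, 0)
3. E lies on line SQ with SE:EQ = 3:4 ⇒ E = (1/7, 1/7)
2·[QSD] = 1/12, 2·[UEQ] = 4/21
[QSD]:[UEQ] = 1/12:4/21 = 7/16

[QSD]:[UEQ] = 7/16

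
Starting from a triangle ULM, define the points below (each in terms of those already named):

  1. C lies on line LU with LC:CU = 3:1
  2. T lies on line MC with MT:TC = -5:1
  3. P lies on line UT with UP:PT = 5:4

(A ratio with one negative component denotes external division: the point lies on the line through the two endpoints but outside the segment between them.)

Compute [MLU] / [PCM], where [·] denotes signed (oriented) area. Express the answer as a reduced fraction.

Set U = (0, 0), L = (1, 0), M = (0, 1); any affine frame gives the same invariant.
1. C lies on line LU with LC:CU = 3:1 ⇒ C = (1/4, 0)
2. T lies on line MC with MT:TC = -5:1 ⇒ T = (5/16, -1/4)
3. P lies on line UT with UP:PT = 5:4 ⇒ P = (25/144, -5/36)
2·[MLU] = -1, 2·[PCM] = 1/9
[MLU]:[PCM] = -1:1/9 = -9

[MLU]:[PCM] = -9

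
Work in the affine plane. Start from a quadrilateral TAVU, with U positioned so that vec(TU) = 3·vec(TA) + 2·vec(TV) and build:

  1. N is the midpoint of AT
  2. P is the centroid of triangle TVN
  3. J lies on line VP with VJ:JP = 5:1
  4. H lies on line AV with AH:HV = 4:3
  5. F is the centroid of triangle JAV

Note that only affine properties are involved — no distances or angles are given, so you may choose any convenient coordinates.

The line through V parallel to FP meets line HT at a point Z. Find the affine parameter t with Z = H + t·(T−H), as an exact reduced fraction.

t = -117/44

Assign T = (0, 0), A = (1, 0), V = (0, 1), U = (3, 2) — the answer is frame-independent, so this choice is without loss of generality.
1. N is the midpoint of AT ⇒ N = (1/2, 0)
2. P is the centroid of triangle TVN ⇒ P = (1/6, 1/3)
3. J lies on line VP with VJ:JP = 5:1 ⇒ J = (5/36, 4/9)
4. H lies on line AV with AH:HV = 4:3 ⇒ H = (3/7, 4/7)
5. F is the centroid of triangle JAV ⇒ F = (41/108, 13/27)
through V parallel to FP: direction (-23/108, -4/27); meets HT at Z = (69/44, 23/11)
Z = H + t·(T−H) with t = -117/44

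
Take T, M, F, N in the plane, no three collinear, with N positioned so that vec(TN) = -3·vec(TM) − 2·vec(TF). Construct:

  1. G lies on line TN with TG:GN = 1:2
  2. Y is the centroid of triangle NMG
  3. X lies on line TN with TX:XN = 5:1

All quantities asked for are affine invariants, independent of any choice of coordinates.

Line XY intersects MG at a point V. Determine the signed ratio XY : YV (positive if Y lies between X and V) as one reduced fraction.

Set T = (0, 0), M = (1, 0), F = (0, 1), N = (-3, -2); any affine frame gives the same invariant.
1. G lies on line TN with TG:GN = 1:2 ⇒ G = (-1, -2/3)
2. Y is the centroid of triangle NMG ⇒ Y = (-1, -8/9)
3. X lies on line TN with TX:XN = 5:1 ⇒ X = (-5/2, -5/3)
line XY meets MG at V = (1/5, -4/15)
Y = X + t·(V−X) with t = 5/9, so XY:YV = 5/9:4/9

XY:YV = 5/4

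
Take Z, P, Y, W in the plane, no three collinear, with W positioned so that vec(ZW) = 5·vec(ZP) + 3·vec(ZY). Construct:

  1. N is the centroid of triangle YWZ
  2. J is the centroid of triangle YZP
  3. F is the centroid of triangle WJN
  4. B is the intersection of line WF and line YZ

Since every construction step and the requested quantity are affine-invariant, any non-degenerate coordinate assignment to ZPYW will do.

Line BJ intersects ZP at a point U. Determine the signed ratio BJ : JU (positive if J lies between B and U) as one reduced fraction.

BJ:JU = -1/8

Assign Z = (0, 0), P = (1, 0), Y = (0, 1), W = (5, 3) — the answer is frame-independent, so this choice is without loss of generality.
1. N is the centroid of triangle YWZ ⇒ N = (5/3, 4/3)
2. J is the centroid of triangle YZP ⇒ J = (1/3, 1/3)
3. F is the centroid of triangle WJN ⇒ F = (7/3, 14/9)
4. B is the intersection of line WF and line YZ ⇒ B = (0, 7/24)
line BJ meets ZP at U = (-7/3, 0)
J = B + t·(U−B) with t = -1/7, so BJ:JU = -1/7:8/7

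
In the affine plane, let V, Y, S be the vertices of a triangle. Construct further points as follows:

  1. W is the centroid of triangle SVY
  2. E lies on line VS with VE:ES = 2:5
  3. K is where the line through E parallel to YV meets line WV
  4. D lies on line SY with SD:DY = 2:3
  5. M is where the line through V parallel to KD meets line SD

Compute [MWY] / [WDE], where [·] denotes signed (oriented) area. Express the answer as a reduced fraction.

Work in coordinates with V = (0, 0), Y = (1, 0), S = (0, 1).
1. W is the centroid of triangle SVY ⇒ W = (1/3, 1/3)
2. E lies on line VS with VE:ES = 2:5 ⇒ E = (0, 2/7)
3. K is where the line through E parallel to YV meets line WV ⇒ K = (2/7, 2/7)
4. D lies on line SY with SD:DY = 2:3 ⇒ D = (2/5, 3/5)
5. M is where the line through V parallel to KD meets line SD ⇒ M = (4/15, 11/15)
2·[MWY] = 11/45, 2·[WDE] = 3/35
[MWY]:[WDE] = 11/45:3/35 = 77/27

[MWY]:[WDE] = 77/27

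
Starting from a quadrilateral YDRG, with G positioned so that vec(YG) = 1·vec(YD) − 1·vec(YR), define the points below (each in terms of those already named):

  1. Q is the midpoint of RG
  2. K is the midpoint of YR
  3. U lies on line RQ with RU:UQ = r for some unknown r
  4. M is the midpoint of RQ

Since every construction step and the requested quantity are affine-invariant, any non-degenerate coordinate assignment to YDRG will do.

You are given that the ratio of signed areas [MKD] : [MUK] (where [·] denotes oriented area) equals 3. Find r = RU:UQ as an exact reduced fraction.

Choose coordinates Y = (0, 0), D = (1, 0), R = (0, 1), G = (1, -1).
1. Q is the midpoint of RG ⇒ Q = (1/2, 0)
2. K is the midpoint of YR ⇒ K = (0, 1/2)
3. With RU:UQ = r, write λ = r/(r+1) so U = R + λ·(Q−R); U is affine-linear in λ
4. M is the midpoint of RQ ⇒ M = (1/4, 1/2)
Every point depending on U is an affine combination of U and λ-independent points, so each such coordinate is linear in λ; the λ² term in each signed area is a multiple of (Q−R)×(Q−R) = 0, so 2·[MKD] and 2·[MUK] are each linear in λ. Evaluating at λ=0 and λ=1:
  2·[MKD] = 1/8,   2·[MUK] = -1/4·λ + 1/8
So [MKD]:[MUK] = (1/8) / (-1/4·λ + 1/8). Setting this equal to 3:
  1/8 = 3·(-1/4·λ + 1/8)  ⇒  λ = 1/3
Then r = λ/(1−λ) = (1/3)/(2/3) = 1/2. Check: with r = 1/2, U = (1/6, 2/3) and [MKD]:[MUK] = 3 as required.

r = 1/2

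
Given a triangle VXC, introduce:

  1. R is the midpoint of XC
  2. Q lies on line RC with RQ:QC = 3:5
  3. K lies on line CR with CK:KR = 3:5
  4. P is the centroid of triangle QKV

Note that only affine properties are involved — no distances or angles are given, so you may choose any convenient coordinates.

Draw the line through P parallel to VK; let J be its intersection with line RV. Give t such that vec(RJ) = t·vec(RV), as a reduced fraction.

Assign V = (0, 0), X = (1, 0), C = (0, 1) — the answer is frame-independent, so this choice is without loss of generality.
1. R is the midpoint of XC ⇒ R = (1/2, 1/2)
2. Q lies on line RC with RQ:QC = 3:5 ⇒ Q = (5/16, 11/16)
3. K lies on line CR with CK:KR = 3:5 ⇒ K = (3/16, 13/16)
4. P is the centroid of triangle QKV ⇒ P = (1/6, 1/2)
through P parallel to VK: direction (3/16, 13/16); meets RV at J = (1/15, 1/15)
J = R + t·(V−R) with t = 13/15

t = 13/15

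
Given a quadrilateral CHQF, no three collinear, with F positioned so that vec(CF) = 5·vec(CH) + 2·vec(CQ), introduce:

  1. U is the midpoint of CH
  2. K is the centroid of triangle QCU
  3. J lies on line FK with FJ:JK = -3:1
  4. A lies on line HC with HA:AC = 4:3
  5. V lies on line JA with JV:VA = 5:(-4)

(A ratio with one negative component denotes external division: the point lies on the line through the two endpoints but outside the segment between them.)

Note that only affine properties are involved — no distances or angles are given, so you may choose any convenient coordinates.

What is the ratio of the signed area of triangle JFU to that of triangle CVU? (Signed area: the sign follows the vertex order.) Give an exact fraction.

Assign C = (0, 0), H = (1, 0), Q = (0, 1), F = (5, 2) — the answer is frame-independent, so this choice is without loss of generality.
1. U is the midpoint of CH ⇒ U = (1/2, 0)
2. K is the centroid of triangle QCU ⇒ K = (1/6, 1/3)
3. J lies on line FK with FJ:JK = -3:1 ⇒ J = (-9/4, -1/2)
4. A lies on line HC with HA:AC = 4:3 ⇒ A = (3/7, 0)
5. V lies on line JA with JV:VA = 5:(-4) ⇒ V = (78/7, 2)
2·[JFU] = -13/4, 2·[CVU] = -1
[JFU]:[CVU] = -13/4:-1 = 13/4

[JFU]:[CVU] = 13/4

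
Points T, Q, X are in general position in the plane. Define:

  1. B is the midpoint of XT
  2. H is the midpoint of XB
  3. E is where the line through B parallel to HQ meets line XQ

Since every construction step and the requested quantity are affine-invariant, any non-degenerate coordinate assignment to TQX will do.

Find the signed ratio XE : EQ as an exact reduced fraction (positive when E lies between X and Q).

XE:EQ = -2

Work in coordinates with T = (0, 0), Q = (1, 0), X = (0, 1).
1. B is the midpoint of XT ⇒ B = (0, 1/2)
2. H is the midpoint of XB ⇒ H = (0, 3/4)
3. E is where the line through B parallel to HQ meets line XQ ⇒ E = (2, -1)
E = X + t·(Q−X) with t = 2, so XE:EQ = t:(1−t) = 2:-1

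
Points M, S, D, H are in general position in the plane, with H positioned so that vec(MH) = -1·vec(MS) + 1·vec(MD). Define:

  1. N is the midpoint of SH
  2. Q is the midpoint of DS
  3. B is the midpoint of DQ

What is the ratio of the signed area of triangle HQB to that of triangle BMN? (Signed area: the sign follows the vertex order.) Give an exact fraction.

Set M = (0, 0), S = (1, 0), D = (0, 1), H = (-1, 1); any affine frame gives the same invariant.
1. N is the midpoint of SH ⇒ N = (0, 1/2)
2. Q is the midpoint of DS ⇒ Q = (1/2, 1/2)
3. B is the midpoint of DQ ⇒ B = (1/4, 3/4)
2·[HQB] = 1/4, 2·[BMN] = -1/8
[HQB]:[BMN] = 1/4:-1/8 = -2

[HQB]:[BMN] = -2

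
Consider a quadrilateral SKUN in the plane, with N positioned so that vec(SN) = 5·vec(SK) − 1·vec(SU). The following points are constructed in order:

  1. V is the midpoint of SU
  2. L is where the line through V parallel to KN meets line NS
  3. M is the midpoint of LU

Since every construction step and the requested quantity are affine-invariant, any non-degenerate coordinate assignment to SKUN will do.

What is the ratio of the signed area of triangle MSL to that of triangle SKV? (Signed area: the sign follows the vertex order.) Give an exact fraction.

[MSL]:[SKV] = 10

Assign S = (0, 0), K = (1, 0), U = (0, 1), N = (5, -1) — the answer is frame-independent, so this choice is without loss of generality.
1. V is the midpoint of SU ⇒ V = (0, 1/2)
2. L is where the line through V parallel to KN meets line NS ⇒ L = (10, -2)
3. M is the midpoint of LU ⇒ M = (5, -1/2)
2·[MSL] = 5, 2·[SKV] = 1/2
[MSL]:[SKV] = 5:1/2 = 10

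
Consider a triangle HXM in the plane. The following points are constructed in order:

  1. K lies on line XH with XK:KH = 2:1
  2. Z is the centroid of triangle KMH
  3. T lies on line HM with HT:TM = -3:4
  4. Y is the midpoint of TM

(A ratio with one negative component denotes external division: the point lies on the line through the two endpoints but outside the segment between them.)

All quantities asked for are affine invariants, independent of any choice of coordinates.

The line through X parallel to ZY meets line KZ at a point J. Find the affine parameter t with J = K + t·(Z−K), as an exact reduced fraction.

t = -8/3

Choose coordinates H = (0, 0), X = (1, 0), M = (0, 1).
1. K lies on line XH with XK:KH = 2:1 ⇒ K = (1/3, 0)
2. Z is the centroid of triangle KMH ⇒ Z = (1/9, 1/3)
3. T lies on line HM with HT:TM = -3:4 ⇒ T = (0, -3)
4. Y is the midpoint of TM ⇒ Y = (0, -1)
through X parallel to ZY: direction (-1/9, -4/3); meets KZ at J = (25/27, -8/9)
J = K + t·(Z−K) with t = -8/3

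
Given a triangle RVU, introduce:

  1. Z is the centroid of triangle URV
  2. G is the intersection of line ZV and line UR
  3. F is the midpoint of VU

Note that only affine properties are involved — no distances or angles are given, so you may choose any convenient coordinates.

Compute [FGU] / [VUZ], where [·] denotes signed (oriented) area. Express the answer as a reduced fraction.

[FGU]:[VUZ] = -3/4

Choose coordinates R = (0, 0), V = (1, 0), U = (0, 1).
1. Z is the centroid of triangle URV ⇒ Z = (1/3, 1/3)
2. G is the intersection of line ZV and line UR ⇒ G = (0, 1/2)
3. F is the midpoint of VU ⇒ F = (1/2, 1/2)
2·[FGU] = -1/4, 2·[VUZ] = 1/3
[FGU]:[VUZ] = -1/4:1/3 = -3/4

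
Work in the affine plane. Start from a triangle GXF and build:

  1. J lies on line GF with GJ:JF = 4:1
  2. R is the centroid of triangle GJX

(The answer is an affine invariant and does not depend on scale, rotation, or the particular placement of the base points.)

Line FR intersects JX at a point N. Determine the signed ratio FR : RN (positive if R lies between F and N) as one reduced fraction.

Work in coordinates with G = (0, 0), X = (1, 0), F = (0, 1).
1. J lies on line GF with GJ:JF = 4:1 ⇒ J = (0, 4/5)
2. R is the centroid of triangle GJX ⇒ R = (1/3, 4/15)
line FR meets JX at N = (1/7, 24/35)
R = F + t·(N−F) with t = 7/3, so FR:RN = 7/3:-4/3

FR:RN = -7/4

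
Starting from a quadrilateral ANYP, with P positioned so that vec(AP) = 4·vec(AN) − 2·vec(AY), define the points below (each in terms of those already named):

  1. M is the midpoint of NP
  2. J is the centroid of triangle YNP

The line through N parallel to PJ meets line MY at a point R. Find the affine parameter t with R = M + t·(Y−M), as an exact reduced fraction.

Set A = (0, 0), N = (1, 0), Y = (0, 1), P = (4, -2); any affine frame gives the same invariant.
1. M is the midpoint of NP ⇒ M = (5/2, -1)
2. J is the centroid of triangle YNP ⇒ J = (5/3, -1/3)
through N parallel to PJ: direction (-7/3, 5/3); meets MY at R = (10/3, -5/3)
R = M + t·(Y−M) with t = -1/3

t = -1/3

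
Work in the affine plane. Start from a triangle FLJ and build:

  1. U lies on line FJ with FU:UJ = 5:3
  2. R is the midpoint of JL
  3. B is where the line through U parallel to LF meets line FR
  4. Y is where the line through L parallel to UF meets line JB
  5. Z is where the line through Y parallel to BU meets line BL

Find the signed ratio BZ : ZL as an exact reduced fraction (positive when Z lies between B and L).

Work in coordinates with F = (0, 0), L = (1, 0), J = (0, 1).
1. U lies on line FJ with FU:UJ = 5:3 ⇒ U = (0, 5/8)
2. R is the midpoint of JL ⇒ R = (1/2, 1/2)
3. B is where the line through U parallel to LF meets line FR ⇒ B = (5/8, 5/8)
4. Y is where the line through L parallel to UF meets line JB ⇒ Y = (1, 2/5)
5. Z is where the line through Y parallel to BU meets line BL ⇒ Z = (19/25, 2/5)
Z = B + t·(L−B) with t = 9/25, so BZ:ZL = t:(1−t) = 9/25:16/25

BZ:ZL = 9/16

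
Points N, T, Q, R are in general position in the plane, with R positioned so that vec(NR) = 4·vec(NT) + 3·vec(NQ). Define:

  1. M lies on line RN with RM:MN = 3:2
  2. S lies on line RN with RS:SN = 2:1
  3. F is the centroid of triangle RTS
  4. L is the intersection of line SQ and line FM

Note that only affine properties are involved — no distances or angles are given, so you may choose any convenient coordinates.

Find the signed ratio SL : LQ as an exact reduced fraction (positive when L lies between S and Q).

Set N = (0, 0), T = (1, 0), Q = (0, 1), R = (4, 3); any affine frame gives the same invariant.
1. M lies on line RN with RM:MN = 3:2 ⇒ M = (8/5, 6/5)
2. S lies on line RN with RS:SN = 2:1 ⇒ S = (4/3, 1)
3. F is the centroid of triangle RTS ⇒ F = (19/9, 4/3)
4. L is the intersection of line SQ and line FM ⇒ L = (5/6, 1)
L = S + t·(Q−S) with t = 3/8, so SL:LQ = t:(1−t) = 3/8:5/8

SL:LQ = 3/5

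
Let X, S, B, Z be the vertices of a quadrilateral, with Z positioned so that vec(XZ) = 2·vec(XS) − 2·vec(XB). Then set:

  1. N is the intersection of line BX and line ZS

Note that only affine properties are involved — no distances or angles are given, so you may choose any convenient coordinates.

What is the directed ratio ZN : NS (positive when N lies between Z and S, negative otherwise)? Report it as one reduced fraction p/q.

Assign X = (0, 0), S = (1, 0), B = (0, 1), Z = (2, -2) — the answer is frame-independent, so this choice is without loss of generality.
1. N is the intersection of line BX and line ZS ⇒ N = (0, 2)
N = Z + t·(S−Z) with t = 2, so ZN:NS = t:(1−t) = 2:-1

ZN:NS = -2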